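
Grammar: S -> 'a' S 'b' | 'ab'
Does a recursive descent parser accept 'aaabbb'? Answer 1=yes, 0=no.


Grammar accepts strings of the form a^n b^n (n >= 1)
Word: 'aaabbb'
Counting: 3 a's and 3 b's
Check: 3 == 3? Yes
Derivation (S -> aSb applied 2 time(s), then S -> ab): S => aSb => aaSbb => aaabbb
Accepted

1


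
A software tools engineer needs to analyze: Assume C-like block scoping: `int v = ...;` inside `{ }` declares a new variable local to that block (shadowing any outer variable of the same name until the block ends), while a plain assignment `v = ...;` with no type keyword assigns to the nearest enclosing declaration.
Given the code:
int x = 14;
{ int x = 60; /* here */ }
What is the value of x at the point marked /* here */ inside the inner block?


Analyzing scoping rules:
Outer scope: declares x = 14
Inner block: 'int x = 60;' declares a NEW x that shadows the outer one
Inside the block the inner declaration is in scope -> 60
Result: 60

60


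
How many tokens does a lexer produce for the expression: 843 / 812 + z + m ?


Scanning '843 / 812 + z + m'
Token 1: '843' -> integer_literal
Token 2: '/' -> operator
Token 3: '812' -> integer_literal
Token 4: '+' -> operator
Token 5: 'z' -> identifier
Token 6: '+' -> operator
Token 7: 'm' -> identifier
Total tokens: 7

7


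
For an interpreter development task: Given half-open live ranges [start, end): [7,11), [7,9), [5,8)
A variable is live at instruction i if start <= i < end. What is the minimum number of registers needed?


Live ranges:
  Var0: [7, 11)
  Var1: [7, 9)
  Var2: [5, 8)
Sweep-line events (position, delta, active):
  pos=5 start -> active=1
  pos=7 start -> active=2
  pos=7 start -> active=3
  pos=8 end -> active=2
  pos=9 end -> active=1
  pos=11 end -> active=0
Maximum simultaneous active: 3
Minimum registers needed: 3

3


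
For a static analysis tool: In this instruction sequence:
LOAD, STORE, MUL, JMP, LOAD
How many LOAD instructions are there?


Scanning instruction sequence for LOAD:
  Position 1: LOAD <- MATCH
  Position 2: STORE
  Position 3: MUL
  Position 4: JMP
  Position 5: LOAD <- MATCH
Matches at positions: [1, 5]
Total LOAD count: 2

2


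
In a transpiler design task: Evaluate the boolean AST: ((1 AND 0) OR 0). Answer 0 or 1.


Step 1: Evaluate inner node
  1 AND 0 = 0
Step 2: Evaluate root node
  0 OR 0 = 0

0


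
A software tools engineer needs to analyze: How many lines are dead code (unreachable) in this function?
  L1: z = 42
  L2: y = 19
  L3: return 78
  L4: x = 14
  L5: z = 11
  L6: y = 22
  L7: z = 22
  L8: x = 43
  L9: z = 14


Analyzing control flow:
  L1: reachable (before return)
  L2: reachable (before return)
  L3: reachable (return statement)
  L4: DEAD (after return at L3)
  L5: DEAD (after return at L3)
  L6: DEAD (after return at L3)
  L7: DEAD (after return at L3)
  L8: DEAD (after return at L3)
  L9: DEAD (after return at L3)
Return at L3, total lines = 9
Dead lines: L4 through L9
Count: 6

6


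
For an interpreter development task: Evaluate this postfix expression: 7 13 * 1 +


Processing tokens left to right:
Push 7, Push 13
Pop 7 and 13, compute 7 * 13 = 91, push 91
Push 1
Pop 91 and 1, compute 91 + 1 = 92, push 92
Stack result: 92

92


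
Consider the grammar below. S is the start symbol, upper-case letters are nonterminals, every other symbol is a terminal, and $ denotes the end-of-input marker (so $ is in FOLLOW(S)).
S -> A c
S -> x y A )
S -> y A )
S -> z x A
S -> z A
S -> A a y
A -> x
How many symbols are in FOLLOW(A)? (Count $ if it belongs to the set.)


S is the start symbol and does not occur in any rule body, so FOLLOW(S) = {$}.
Examining every occurrence of A in a rule body:
  S -> A c : A is followed by terminal 'c' -> add 'c'
  S -> x y A ) : A is followed by terminal ')' -> add ')'
  S -> y A ) : A is followed by terminal ')' -> add ')' (already in the set)
  S -> z x A : A is at the right end -> add FOLLOW(S) = {$}
  S -> z A : A is at the right end -> add FOLLOW(S) = {$} (already in the set)
  S -> A a y : A is followed by terminal 'a' -> add 'a'
  A -> x : A does not occur in the body -> contributes nothing
FOLLOW(A) = {), a, c, $}
Count: 4

4


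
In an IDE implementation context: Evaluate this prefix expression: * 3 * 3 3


Parsing prefix expression: * 3 * 3 3
Step 1: Innermost operation '* 3 3'
  3 * 3 = 9
Step 2: Outer operation '* 3 [9]'
  3 * 9 = 27

27


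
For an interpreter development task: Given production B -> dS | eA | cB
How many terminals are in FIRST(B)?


Production: B -> dS | eA | cB
Examining each alternative for leading terminals:
  B -> dS : first terminal = 'd'
  B -> eA : first terminal = 'e'
  B -> cB : first terminal = 'c'
FIRST(B) = {c, d, e}
Count: 3

3


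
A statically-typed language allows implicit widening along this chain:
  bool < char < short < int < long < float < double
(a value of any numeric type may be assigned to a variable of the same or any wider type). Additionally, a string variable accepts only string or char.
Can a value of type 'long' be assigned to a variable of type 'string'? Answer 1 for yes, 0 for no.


Target variable type: string
Source value type: long
Rule: string accepts only {string, char}
  source 'long' in {string, char}? No
Result: 0

0


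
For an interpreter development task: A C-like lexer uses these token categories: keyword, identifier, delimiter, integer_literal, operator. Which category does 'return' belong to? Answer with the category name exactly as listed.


Token: 'return'
Checking categories:
  identifier: no
  integer_literal: no
  operator: no
  keyword: YES
  delimiter: no
Category: keyword

keyword


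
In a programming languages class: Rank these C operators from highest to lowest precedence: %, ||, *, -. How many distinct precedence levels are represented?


Looking up precedence for each operator:
  % -> precedence 6
  || -> precedence 1
  * -> precedence 6
  - -> precedence 5
Sorted highest to lowest: %, *, -, ||
Distinct precedence values: [6, 5, 1]
Number of distinct levels: 3

3


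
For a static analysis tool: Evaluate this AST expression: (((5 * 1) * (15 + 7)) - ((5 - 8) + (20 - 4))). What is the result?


Expression: (((5 * 1) * (15 + 7)) - ((5 - 8) + (20 - 4)))
Evaluating step by step:
  5 * 1 = 5
  15 + 7 = 22
  5 * 22 = 110
  5 - 8 = -3
  20 - 4 = 16
  -3 + 16 = 13
  110 - 13 = 97
Result: 97

97


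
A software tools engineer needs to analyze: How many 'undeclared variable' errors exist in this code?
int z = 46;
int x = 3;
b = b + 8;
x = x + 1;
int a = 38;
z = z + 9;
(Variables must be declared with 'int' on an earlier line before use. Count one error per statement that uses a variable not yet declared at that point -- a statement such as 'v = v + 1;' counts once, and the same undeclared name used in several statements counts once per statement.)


Scanning code line by line:
  Line 1: declare 'z' -> declared = ['z']
  Line 2: declare 'x' -> declared = ['x', 'z']
  Line 3: use 'b' -> ERROR (undeclared)
  Line 4: use 'x' -> OK (declared)
  Line 5: declare 'a' -> declared = ['a', 'x', 'z']
  Line 6: use 'z' -> OK (declared)
Total undeclared variable errors: 1

1


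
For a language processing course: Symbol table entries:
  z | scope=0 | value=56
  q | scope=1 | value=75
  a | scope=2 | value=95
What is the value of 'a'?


Searching symbol table for 'a':
  z | scope=0 | value=56
  q | scope=1 | value=75
  a | scope=2 | value=95 <- MATCH
Found 'a' at scope 2 with value 95

95


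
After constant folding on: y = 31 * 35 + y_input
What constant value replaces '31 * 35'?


Identifying constant sub-expression:
  Original: y = 31 * 35 + y_input
  31 and 35 are both compile-time constants
  Evaluating: 31 * 35 = 1085
  After folding: y = 1085 + y_input

1085


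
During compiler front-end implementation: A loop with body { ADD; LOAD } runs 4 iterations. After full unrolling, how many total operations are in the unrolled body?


Loop body operations: ADD, LOAD (2 ops per iteration)
Unrolling 4 iterations:
  Iteration 1: ADD, LOAD (2 ops)
  Iteration 2: ADD, LOAD (2 ops)
  Iteration 3: ADD, LOAD (2 ops)
  Iteration 4: ADD, LOAD (2 ops)
Total: 4 iterations * 2 ops/iter = 8 operations

8


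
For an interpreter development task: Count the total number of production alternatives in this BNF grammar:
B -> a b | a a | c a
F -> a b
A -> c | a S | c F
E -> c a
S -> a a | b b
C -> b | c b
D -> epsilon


Counting alternatives per rule:
  B: 3 alternative(s)
  F: 1 alternative(s)
  A: 3 alternative(s)
  E: 1 alternative(s)
  S: 2 alternative(s)
  C: 2 alternative(s)
  D: 1 alternative(s)
Sum: 3 + 1 + 3 + 1 + 2 + 2 + 1 = 13

13


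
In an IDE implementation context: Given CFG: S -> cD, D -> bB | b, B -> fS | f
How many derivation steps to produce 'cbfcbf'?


Grammar: S -> cD, D -> bB | b, B -> fS | f
Deriving 'cbfcbf':
Step 1: S -> cD => cD
Step 2: D -> bB => cbB
Step 3: B -> fS => cbfS
Step 4: S -> cD => cbfcD
Step 5: D -> bB => cbfcbB
Step 6: B -> f => cbfcbf
Total derivation steps: 6

6


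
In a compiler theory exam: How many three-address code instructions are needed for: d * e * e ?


Expression: d * e * e
Generating three-address code (respecting * over +/- precedence):
  Instruction 1: t1 = d * e
  Instruction 2: t2 = t1 * e
Total instructions: 2

2


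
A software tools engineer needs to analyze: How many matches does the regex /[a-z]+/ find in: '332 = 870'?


Pattern: /[a-z]+/ (identifiers)
Input: '332 = 870'
Scanning for matches:
Total matches: 0

0


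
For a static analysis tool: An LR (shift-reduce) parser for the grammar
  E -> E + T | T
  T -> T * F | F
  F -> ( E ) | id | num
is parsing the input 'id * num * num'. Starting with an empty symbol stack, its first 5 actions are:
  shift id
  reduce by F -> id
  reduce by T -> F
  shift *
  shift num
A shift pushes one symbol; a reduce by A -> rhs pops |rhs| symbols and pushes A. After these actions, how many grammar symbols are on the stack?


Tracking the symbol stack through each action:
  Action 1: shift 'id' : push -> stack = [id] (size 1)
  Action 2: reduce by F -> id : pop 1, push F -> stack = [F] (size 1)
  Action 3: reduce by T -> F : pop 1, push T -> stack = [T] (size 1)
  Action 4: shift '*' : push -> stack = [T, *] (size 2)
  Action 5: shift 'num' : push -> stack = [T, *, num] (size 3)
Final stack size: 3

3


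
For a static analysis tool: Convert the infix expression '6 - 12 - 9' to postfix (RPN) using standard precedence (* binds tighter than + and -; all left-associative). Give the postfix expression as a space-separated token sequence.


Applying the shunting-yard algorithm:
  Operand 6 -> output
  Push '-' onto operator stack -> op-stack: [-]
  Operand 12 -> output
  See '-' (prec 1); top '-' (prec 1) >= it -> pop '-' to output
  Push '-' onto operator stack -> op-stack: [-]
  Operand 9 -> output
  End of input: pop '-' to output
Postfix result: 6 12 - 9 -

6 12 - 9 -


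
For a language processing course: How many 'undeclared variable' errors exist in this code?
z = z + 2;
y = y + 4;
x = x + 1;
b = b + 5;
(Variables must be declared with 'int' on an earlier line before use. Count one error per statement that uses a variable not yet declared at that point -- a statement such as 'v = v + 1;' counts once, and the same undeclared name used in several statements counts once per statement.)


Scanning code line by line:
  Line 1: use 'z' -> ERROR (undeclared)
  Line 2: use 'y' -> ERROR (undeclared)
  Line 3: use 'x' -> ERROR (undeclared)
  Line 4: use 'b' -> ERROR (undeclared)
Total undeclared variable errors: 4

4


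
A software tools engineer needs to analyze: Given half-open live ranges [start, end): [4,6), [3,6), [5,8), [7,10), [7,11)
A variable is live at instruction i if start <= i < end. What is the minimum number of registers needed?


Live ranges:
  Var0: [4, 6)
  Var1: [3, 6)
  Var2: [5, 8)
  Var3: [7, 10)
  Var4: [7, 11)
Sweep-line events (position, delta, active):
  pos=3 start -> active=1
  pos=4 start -> active=2
  pos=5 start -> active=3
  pos=6 end -> active=2
  pos=6 end -> active=1
  pos=7 start -> active=2
  pos=7 start -> active=3
  pos=8 end -> active=2
  pos=10 end -> active=1
  pos=11 end -> active=0
Maximum simultaneous active: 3
Minimum registers needed: 3

3


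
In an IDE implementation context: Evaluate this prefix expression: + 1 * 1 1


Parsing prefix expression: + 1 * 1 1
Step 1: Innermost operation '* 1 1'
  1 * 1 = 1
Step 2: Outer operation '+ 1 [1]'
  1 + 1 = 2

2


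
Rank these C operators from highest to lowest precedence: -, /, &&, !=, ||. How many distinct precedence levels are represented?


Looking up precedence for each operator:
  - -> precedence 5
  / -> precedence 6
  && -> precedence 2
  != -> precedence 3
  || -> precedence 1
Sorted highest to lowest: /, -, !=, &&, ||
Distinct precedence values: [6, 5, 3, 2, 1]
Number of distinct levels: 5

5


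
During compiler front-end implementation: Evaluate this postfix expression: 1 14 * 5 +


Processing tokens left to right:
Push 1, Push 14
Pop 1 and 14, compute 1 * 14 = 14, push 14
Push 5
Pop 14 and 5, compute 14 + 5 = 19, push 19
Stack result: 19

19


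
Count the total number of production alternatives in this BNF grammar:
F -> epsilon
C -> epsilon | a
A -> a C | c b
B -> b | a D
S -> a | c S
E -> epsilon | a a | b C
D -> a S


Counting alternatives per rule:
  F: 1 alternative(s)
  C: 2 alternative(s)
  A: 2 alternative(s)
  B: 2 alternative(s)
  S: 2 alternative(s)
  E: 3 alternative(s)
  D: 1 alternative(s)
Sum: 1 + 2 + 2 + 2 + 2 + 3 + 1 = 13

13


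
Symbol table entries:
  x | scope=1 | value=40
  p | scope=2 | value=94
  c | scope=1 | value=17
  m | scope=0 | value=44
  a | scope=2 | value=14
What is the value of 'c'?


Searching symbol table for 'c':
  x | scope=1 | value=40
  p | scope=2 | value=94
  c | scope=1 | value=17 <- MATCH
  m | scope=0 | value=44
  a | scope=2 | value=14
Found 'c' at scope 1 with value 17

17


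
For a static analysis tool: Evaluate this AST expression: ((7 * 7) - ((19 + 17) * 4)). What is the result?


Expression: ((7 * 7) - ((19 + 17) * 4))
Evaluating step by step:
  7 * 7 = 49
  19 + 17 = 36
  36 * 4 = 144
  49 - 144 = -95
Result: -95

-95


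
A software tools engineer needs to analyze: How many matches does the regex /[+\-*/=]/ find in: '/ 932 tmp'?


Pattern: /[+\-*/=]/ (operators)
Input: '/ 932 tmp'
Scanning for matches:
  Match 1: '/'
Total matches: 1

1


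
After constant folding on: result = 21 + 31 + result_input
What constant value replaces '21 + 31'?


Identifying constant sub-expression:
  Original: result = 21 + 31 + result_input
  21 and 31 are both compile-time constants
  Evaluating: 21 + 31 = 52
  After folding: result = 52 + result_input

52


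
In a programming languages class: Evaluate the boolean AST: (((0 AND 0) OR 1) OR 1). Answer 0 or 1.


Step 1: Evaluate inner node
  0 AND 0 = 0
Step 2: Evaluate next node
  0 OR 1 = 1
Step 3: Evaluate root node
  1 OR 1 = 1

1


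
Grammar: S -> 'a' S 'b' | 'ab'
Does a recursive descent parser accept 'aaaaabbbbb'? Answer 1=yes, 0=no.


Grammar accepts strings of the form a^n b^n (n >= 1)
Word: 'aaaaabbbbb'
Counting: 5 a's and 5 b's
Check: 5 == 5? Yes
Derivation (S -> aSb applied 4 time(s), then S -> ab): S => aSb => aaSbb => aaaSbbb => aaaaSbbbb => aaaaabbbbb
Accepted

1


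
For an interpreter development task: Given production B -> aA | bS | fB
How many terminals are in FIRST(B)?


Production: B -> aA | bS | fB
Examining each alternative for leading terminals:
  B -> aA : first terminal = 'a'
  B -> bS : first terminal = 'b'
  B -> fB : first terminal = 'f'
FIRST(B) = {a, b, f}
Count: 3

3


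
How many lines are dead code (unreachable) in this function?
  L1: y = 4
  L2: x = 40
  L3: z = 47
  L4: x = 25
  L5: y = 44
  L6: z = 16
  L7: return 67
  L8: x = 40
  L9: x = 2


Analyzing control flow:
  L1: reachable (before return)
  L2: reachable (before return)
  L3: reachable (before return)
  L4: reachable (before return)
  L5: reachable (before return)
  L6: reachable (before return)
  L7: reachable (return statement)
  L8: DEAD (after return at L7)
  L9: DEAD (after return at L7)
Return at L7, total lines = 9
Dead lines: L8 through L9
Count: 2

2


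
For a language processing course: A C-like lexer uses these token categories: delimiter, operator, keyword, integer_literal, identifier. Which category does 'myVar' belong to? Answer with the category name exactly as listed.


Token: 'myVar'
Checking categories:
  identifier: YES
  integer_literal: no
  operator: no
  keyword: no
  delimiter: no
Category: identifier

identifier


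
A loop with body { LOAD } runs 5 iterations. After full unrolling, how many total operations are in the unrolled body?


Loop body operations: LOAD (1 op per iteration)
Unrolling 5 iterations:
  Iteration 1: LOAD (1 ops)
  Iteration 2: LOAD (1 ops)
  Iteration 3: LOAD (1 ops)
  Iteration 4: LOAD (1 ops)
  Iteration 5: LOAD (1 ops)
Total: 5 iterations * 1 ops/iter = 5 operations

5


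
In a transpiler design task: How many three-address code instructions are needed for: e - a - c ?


Expression: e - a - c
Generating three-address code (respecting * over +/- precedence):
  Instruction 1: t1 = e - a
  Instruction 2: t2 = t1 - c
Total instructions: 2

2


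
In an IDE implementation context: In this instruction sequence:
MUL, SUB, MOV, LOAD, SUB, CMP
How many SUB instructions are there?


Scanning instruction sequence for SUB:
  Position 1: MUL
  Position 2: SUB <- MATCH
  Position 3: MOV
  Position 4: LOAD
  Position 5: SUB <- MATCH
  Position 6: CMP
Matches at positions: [2, 5]
Total SUB count: 2

2


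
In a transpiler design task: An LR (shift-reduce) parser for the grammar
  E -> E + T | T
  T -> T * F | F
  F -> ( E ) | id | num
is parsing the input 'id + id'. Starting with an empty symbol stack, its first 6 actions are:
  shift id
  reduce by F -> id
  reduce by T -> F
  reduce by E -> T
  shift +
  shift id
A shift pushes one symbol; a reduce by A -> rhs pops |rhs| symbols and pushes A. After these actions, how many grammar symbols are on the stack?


Tracking the symbol stack through each action:
  Action 1: shift 'id' : push -> stack = [id] (size 1)
  Action 2: reduce by F -> id : pop 1, push F -> stack = [F] (size 1)
  Action 3: reduce by T -> F : pop 1, push T -> stack = [T] (size 1)
  Action 4: reduce by E -> T : pop 1, push E -> stack = [E] (size 1)
  Action 5: shift '+' : push -> stack = [E, +] (size 2)
  Action 6: shift 'id' : push -> stack = [E, +, id] (size 3)
Final stack size: 3

3


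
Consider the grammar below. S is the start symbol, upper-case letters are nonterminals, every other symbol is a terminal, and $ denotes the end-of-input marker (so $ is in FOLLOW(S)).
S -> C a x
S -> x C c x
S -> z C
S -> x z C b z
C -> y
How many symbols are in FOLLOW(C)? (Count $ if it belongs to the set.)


S is the start symbol and does not occur in any rule body, so FOLLOW(S) = {$}.
Examining every occurrence of C in a rule body:
  S -> C a x : C is followed by terminal 'a' -> add 'a'
  S -> x C c x : C is followed by terminal 'c' -> add 'c'
  S -> z C : C is at the right end -> add FOLLOW(S) = {$}
  S -> x z C b z : C is followed by terminal 'b' -> add 'b'
  C -> y : C does not occur in the body -> contributes nothing
FOLLOW(C) = {a, b, c, $}
Count: 4

4


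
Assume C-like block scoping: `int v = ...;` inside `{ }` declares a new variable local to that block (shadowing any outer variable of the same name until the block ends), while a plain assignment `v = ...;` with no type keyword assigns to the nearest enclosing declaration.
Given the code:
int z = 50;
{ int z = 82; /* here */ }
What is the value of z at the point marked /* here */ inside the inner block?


Analyzing scoping rules:
Outer scope: declares z = 50
Inner block: 'int z = 82;' declares a NEW z that shadows the outer one
Inside the block the inner declaration is in scope -> 82
Result: 82

82


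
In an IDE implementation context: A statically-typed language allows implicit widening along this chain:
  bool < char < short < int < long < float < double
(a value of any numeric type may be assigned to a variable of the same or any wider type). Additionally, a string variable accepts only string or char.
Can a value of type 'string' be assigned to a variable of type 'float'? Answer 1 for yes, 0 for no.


Target variable type: float
Source value type: string
Rule: string cannot widen to any numeric type
Result: 0

0


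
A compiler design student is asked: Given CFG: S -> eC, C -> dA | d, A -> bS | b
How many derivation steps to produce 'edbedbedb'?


Grammar: S -> eC, C -> dA | d, A -> bS | b
Deriving 'edbedbedb':
Step 1: S -> eC => eC
Step 2: C -> dA => edA
Step 3: A -> bS => edbS
Step 4: S -> eC => edbeC
Step 5: C -> dA => edbedA
Step 6: A -> bS => edbedbS
Step 7: S -> eC => edbedbeC
Step 8: C -> dA => edbedbedA
Step 9: A -> b => edbedbedb
Total derivation steps: 9

9


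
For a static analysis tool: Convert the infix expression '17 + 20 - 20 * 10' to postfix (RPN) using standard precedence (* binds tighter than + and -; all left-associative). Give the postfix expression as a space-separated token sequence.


Applying the shunting-yard algorithm:
  Operand 17 -> output
  Push '+' onto operator stack -> op-stack: [+]
  Operand 20 -> output
  See '-' (prec 1); top '+' (prec 1) >= it -> pop '+' to output
  Push '-' onto operator stack -> op-stack: [-]
  Operand 20 -> output
  Push '*' onto operator stack -> op-stack: [-, *]
  Operand 10 -> output
  End of input: pop '*' to output
  End of input: pop '-' to output
Postfix result: 17 20 + 20 10 * -

17 20 + 20 10 * -


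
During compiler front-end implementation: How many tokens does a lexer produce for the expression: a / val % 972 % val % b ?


Scanning 'a / val % 972 % val % b'
Token 1: 'a' -> identifier
Token 2: '/' -> operator
Token 3: 'val' -> identifier
Token 4: '%' -> operator
Token 5: '972' -> integer_literal
Token 6: '%' -> operator
Token 7: 'val' -> identifier
Token 8: '%' -> operator
Token 9: 'b' -> identifier
Total tokens: 9

9


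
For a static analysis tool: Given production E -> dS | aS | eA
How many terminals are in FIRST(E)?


Production: E -> dS | aS | eA
Examining each alternative for leading terminals:
  E -> dS : first terminal = 'd'
  E -> aS : first terminal = 'a'
  E -> eA : first terminal = 'e'
FIRST(E) = {a, d, e}
Count: 3

3


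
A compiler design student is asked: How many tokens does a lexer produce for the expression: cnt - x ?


Scanning 'cnt - x'
Token 1: 'cnt' -> identifier
Token 2: '-' -> operator
Token 3: 'x' -> identifier
Total tokens: 3

3


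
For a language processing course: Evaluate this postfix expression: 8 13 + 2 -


Processing tokens left to right:
Push 8, Push 13
Pop 8 and 13, compute 8 + 13 = 21, push 21
Push 2
Pop 21 and 2, compute 21 - 2 = 19, push 19
Stack result: 19

19


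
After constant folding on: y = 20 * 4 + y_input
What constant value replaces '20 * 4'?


Identifying constant sub-expression:
  Original: y = 20 * 4 + y_input
  20 and 4 are both compile-time constants
  Evaluating: 20 * 4 = 80
  After folding: y = 80 + y_input

80


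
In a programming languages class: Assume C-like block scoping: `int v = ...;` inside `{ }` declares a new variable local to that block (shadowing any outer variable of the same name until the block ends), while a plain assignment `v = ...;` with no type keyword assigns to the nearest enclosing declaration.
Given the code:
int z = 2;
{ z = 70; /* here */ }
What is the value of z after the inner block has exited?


Analyzing scoping rules:
Outer scope: declares z = 2
Inner block: 'z = 70;' has no type keyword, so it is an assignment to the outer z (no shadowing)
The assignment changed the outer variable itself, so the new value persists after the block -> 70
Result: 70

70


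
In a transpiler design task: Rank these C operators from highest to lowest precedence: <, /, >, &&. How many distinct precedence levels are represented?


Looking up precedence for each operator:
  < -> precedence 4
  / -> precedence 6
  > -> precedence 4
  && -> precedence 2
Sorted highest to lowest: /, <, >, &&
Distinct precedence values: [6, 4, 2]
Number of distinct levels: 3

3


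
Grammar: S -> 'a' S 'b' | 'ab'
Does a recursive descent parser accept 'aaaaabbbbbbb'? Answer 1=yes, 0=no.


Grammar accepts strings of the form a^n b^n (n >= 1)
Word: 'aaaaabbbbbbb'
Counting: 5 a's and 7 b's
Check: 5 == 7? No
Mismatch: a-count != b-count
Rejected

0


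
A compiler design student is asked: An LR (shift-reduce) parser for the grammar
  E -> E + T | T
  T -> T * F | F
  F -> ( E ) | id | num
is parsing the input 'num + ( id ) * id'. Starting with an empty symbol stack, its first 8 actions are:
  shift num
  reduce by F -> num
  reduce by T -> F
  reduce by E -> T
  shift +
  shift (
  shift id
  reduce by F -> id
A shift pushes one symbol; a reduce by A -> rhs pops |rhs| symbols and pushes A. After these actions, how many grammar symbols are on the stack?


Tracking the symbol stack through each action:
  Action 1: shift 'num' : push -> stack = [num] (size 1)
  Action 2: reduce by F -> num : pop 1, push F -> stack = [F] (size 1)
  Action 3: reduce by T -> F : pop 1, push T -> stack = [T] (size 1)
  Action 4: reduce by E -> T : pop 1, push E -> stack = [E] (size 1)
  Action 5: shift '+' : push -> stack = [E, +] (size 2)
  Action 6: shift '(' : push -> stack = [E, +, (] (size 3)
  Action 7: shift 'id' : push -> stack = [E, +, (, id] (size 4)
  Action 8: reduce by F -> id : pop 1, push F -> stack = [E, +, (, F] (size 4)
Final stack size: 4

4


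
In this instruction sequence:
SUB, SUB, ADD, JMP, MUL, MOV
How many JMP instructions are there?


Scanning instruction sequence for JMP:
  Position 1: SUB
  Position 2: SUB
  Position 3: ADD
  Position 4: JMP <- MATCH
  Position 5: MUL
  Position 6: MOV
Matches at positions: [4]
Total JMP count: 1

1


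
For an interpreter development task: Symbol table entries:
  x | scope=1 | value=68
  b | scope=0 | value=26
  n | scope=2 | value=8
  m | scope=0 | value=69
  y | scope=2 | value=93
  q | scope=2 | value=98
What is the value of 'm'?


Searching symbol table for 'm':
  x | scope=1 | value=68
  b | scope=0 | value=26
  n | scope=2 | value=8
  m | scope=0 | value=69 <- MATCH
  y | scope=2 | value=93
  q | scope=2 | value=98
Found 'm' at scope 0 with value 69

69


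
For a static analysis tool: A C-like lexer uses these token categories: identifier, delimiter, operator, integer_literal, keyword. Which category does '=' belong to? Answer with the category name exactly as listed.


Token: '='
Checking categories:
  identifier: no
  integer_literal: no
  operator: YES
  keyword: no
  delimiter: no
Category: operator

operator


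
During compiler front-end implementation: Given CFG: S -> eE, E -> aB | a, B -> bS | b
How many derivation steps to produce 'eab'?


Grammar: S -> eE, E -> aB | a, B -> bS | b
Deriving 'eab':
Step 1: S -> eE => eE
Step 2: E -> aB => eaB
Step 3: B -> b => eab
Total derivation steps: 3

3


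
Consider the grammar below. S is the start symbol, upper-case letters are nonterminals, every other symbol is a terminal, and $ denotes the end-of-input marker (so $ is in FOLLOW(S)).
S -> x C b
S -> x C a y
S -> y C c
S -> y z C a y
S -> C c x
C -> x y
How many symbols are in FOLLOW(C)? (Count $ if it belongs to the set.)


S is the start symbol and does not occur in any rule body, so FOLLOW(S) = {$}.
Examining every occurrence of C in a rule body:
  S -> x C b : C is followed by terminal 'b' -> add 'b'
  S -> x C a y : C is followed by terminal 'a' -> add 'a'
  S -> y C c : C is followed by terminal 'c' -> add 'c'
  S -> y z C a y : C is followed by terminal 'a' -> add 'a' (already in the set)
  S -> C c x : C is followed by terminal 'c' -> add 'c' (already in the set)
  C -> x y : C does not occur in the body -> contributes nothing
FOLLOW(C) = {a, b, c}
Count: 3

3


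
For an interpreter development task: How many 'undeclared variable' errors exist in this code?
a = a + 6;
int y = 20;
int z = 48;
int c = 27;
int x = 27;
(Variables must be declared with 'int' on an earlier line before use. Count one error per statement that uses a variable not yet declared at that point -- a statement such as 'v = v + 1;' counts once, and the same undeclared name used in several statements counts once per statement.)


Scanning code line by line:
  Line 1: use 'a' -> ERROR (undeclared)
  Line 2: declare 'y' -> declared = ['y']
  Line 3: declare 'z' -> declared = ['y', 'z']
  Line 4: declare 'c' -> declared = ['c', 'y', 'z']
  Line 5: declare 'x' -> declared = ['c', 'x', 'y', 'z']
Total undeclared variable errors: 1

1


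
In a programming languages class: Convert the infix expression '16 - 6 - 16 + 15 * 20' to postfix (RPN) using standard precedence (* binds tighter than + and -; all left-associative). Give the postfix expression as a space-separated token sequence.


Applying the shunting-yard algorithm:
  Operand 16 -> output
  Push '-' onto operator stack -> op-stack: [-]
  Operand 6 -> output
  See '-' (prec 1); top '-' (prec 1) >= it -> pop '-' to output
  Push '-' onto operator stack -> op-stack: [-]
  Operand 16 -> output
  See '+' (prec 1); top '-' (prec 1) >= it -> pop '-' to output
  Push '+' onto operator stack -> op-stack: [+]
  Operand 15 -> output
  Push '*' onto operator stack -> op-stack: [+, *]
  Operand 20 -> output
  End of input: pop '*' to output
  End of input: pop '+' to output
Postfix result: 16 6 - 16 - 15 20 * +

16 6 - 16 - 15 20 * +


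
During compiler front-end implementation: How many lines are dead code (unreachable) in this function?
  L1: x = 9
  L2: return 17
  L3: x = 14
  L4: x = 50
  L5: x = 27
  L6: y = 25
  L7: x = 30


Analyzing control flow:
  L1: reachable (before return)
  L2: reachable (return statement)
  L3: DEAD (after return at L2)
  L4: DEAD (after return at L2)
  L5: DEAD (after return at L2)
  L6: DEAD (after return at L2)
  L7: DEAD (after return at L2)
Return at L2, total lines = 7
Dead lines: L3 through L7
Count: 5

5


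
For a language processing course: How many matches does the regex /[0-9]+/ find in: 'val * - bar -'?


Pattern: /[0-9]+/ (int literals)
Input: 'val * - bar -'
Scanning for matches:
Total matches: 0

0


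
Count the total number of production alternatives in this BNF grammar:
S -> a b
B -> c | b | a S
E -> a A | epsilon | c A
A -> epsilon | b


Counting alternatives per rule:
  S: 1 alternative(s)
  B: 3 alternative(s)
  E: 3 alternative(s)
  A: 2 alternative(s)
Sum: 1 + 3 + 3 + 2 = 9

9


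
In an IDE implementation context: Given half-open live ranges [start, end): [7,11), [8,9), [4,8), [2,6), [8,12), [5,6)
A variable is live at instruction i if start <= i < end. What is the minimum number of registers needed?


Live ranges:
  Var0: [7, 11)
  Var1: [8, 9)
  Var2: [4, 8)
  Var3: [2, 6)
  Var4: [8, 12)
  Var5: [5, 6)
Sweep-line events (position, delta, active):
  pos=2 start -> active=1
  pos=4 start -> active=2
  pos=5 start -> active=3
  pos=6 end -> active=2
  pos=6 end -> active=1
  pos=7 start -> active=2
  pos=8 end -> active=1
  pos=8 start -> active=2
  pos=8 start -> active=3
  pos=9 end -> active=2
  pos=11 end -> active=1
  pos=12 end -> active=0
Maximum simultaneous active: 3
Minimum registers needed: 3

3


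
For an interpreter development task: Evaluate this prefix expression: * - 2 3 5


Parsing prefix expression: * - 2 3 5
Step 1: Innermost operation '- 2 3'
  2 - 3 = -1
Step 2: Outer operation '* [-1] 5'
  -1 * 5 = -5

-5


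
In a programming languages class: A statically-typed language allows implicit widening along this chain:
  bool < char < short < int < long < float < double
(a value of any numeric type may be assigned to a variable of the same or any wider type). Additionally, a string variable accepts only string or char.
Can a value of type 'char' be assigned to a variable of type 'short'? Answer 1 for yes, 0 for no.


Target variable type: short
Source value type: char
Numeric ranks: char=1, short=2
Widening allowed iff rank(source) <= rank(target): 1 <= 2? Yes
Result: 1

1


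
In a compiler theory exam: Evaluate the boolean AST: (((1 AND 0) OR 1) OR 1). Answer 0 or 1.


Step 1: Evaluate inner node
  1 AND 0 = 0
Step 2: Evaluate next node
  0 OR 1 = 1
Step 3: Evaluate root node
  1 OR 1 = 1

1


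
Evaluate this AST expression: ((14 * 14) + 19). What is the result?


Expression: ((14 * 14) + 19)
Evaluating step by step:
  14 * 14 = 196
  196 + 19 = 215
Result: 215

215


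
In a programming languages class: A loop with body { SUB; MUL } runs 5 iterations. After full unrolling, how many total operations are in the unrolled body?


Loop body operations: SUB, MUL (2 ops per iteration)
Unrolling 5 iterations:
  Iteration 1: SUB, MUL (2 ops)
  Iteration 2: SUB, MUL (2 ops)
  Iteration 3: SUB, MUL (2 ops)
  Iteration 4: SUB, MUL (2 ops)
  Iteration 5: SUB, MUL (2 ops)
Total: 5 iterations * 2 ops/iter = 10 operations

10


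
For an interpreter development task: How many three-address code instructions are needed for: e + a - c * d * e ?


Expression: e + a - c * d * e
Generating three-address code (respecting * over +/- precedence):
  Instruction 1: t1 = c * d
  Instruction 2: t2 = t1 * e
  Instruction 3: t3 = e + a
  Instruction 4: t4 = t3 - t2
Total instructions: 4

4


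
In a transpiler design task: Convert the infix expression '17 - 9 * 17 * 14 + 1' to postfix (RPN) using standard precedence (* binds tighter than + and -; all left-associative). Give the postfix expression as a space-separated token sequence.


Applying the shunting-yard algorithm:
  Operand 17 -> output
  Push '-' onto operator stack -> op-stack: [-]
  Operand 9 -> output
  Push '*' onto operator stack -> op-stack: [-, *]
  Operand 17 -> output
  See '*' (prec 2); top '*' (prec 2) >= it -> pop '*' to output
  Push '*' onto operator stack -> op-stack: [-, *]
  Operand 14 -> output
  See '+' (prec 1); top '*' (prec 2) >= it -> pop '*' to output
  See '+' (prec 1); top '-' (prec 1) >= it -> pop '-' to output
  Push '+' onto operator stack -> op-stack: [+]
  Operand 1 -> output
  End of input: pop '+' to output
Postfix result: 17 9 17 * 14 * - 1 +

17 9 17 * 14 * - 1 +


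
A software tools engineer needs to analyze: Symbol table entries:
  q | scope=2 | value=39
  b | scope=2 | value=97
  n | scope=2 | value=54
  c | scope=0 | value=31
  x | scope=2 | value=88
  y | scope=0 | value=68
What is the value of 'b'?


Searching symbol table for 'b':
  q | scope=2 | value=39
  b | scope=2 | value=97 <- MATCH
  n | scope=2 | value=54
  c | scope=0 | value=31
  x | scope=2 | value=88
  y | scope=0 | value=68
Found 'b' at scope 2 with value 97

97


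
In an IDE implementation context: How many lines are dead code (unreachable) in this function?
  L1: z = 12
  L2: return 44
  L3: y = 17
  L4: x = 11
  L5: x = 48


Analyzing control flow:
  L1: reachable (before return)
  L2: reachable (return statement)
  L3: DEAD (after return at L2)
  L4: DEAD (after return at L2)
  L5: DEAD (after return at L2)
Return at L2, total lines = 5
Dead lines: L3 through L5
Count: 3

3


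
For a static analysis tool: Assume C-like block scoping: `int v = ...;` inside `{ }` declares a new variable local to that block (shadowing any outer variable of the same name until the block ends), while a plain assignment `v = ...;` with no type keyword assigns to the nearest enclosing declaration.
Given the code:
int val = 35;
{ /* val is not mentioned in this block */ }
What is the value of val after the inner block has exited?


Analyzing scoping rules:
Outer scope: declares val = 35
Inner block: val is neither redeclared nor assigned -> unchanged
After the block -> 35
Result: 35

35


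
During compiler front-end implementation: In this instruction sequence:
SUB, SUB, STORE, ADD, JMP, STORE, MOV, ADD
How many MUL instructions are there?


Scanning instruction sequence for MUL:
  Position 1: SUB
  Position 2: SUB
  Position 3: STORE
  Position 4: ADD
  Position 5: JMP
  Position 6: STORE
  Position 7: MOV
  Position 8: ADD
Matches at positions: []
Total MUL count: 0

0


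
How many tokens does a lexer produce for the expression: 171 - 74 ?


Scanning '171 - 74'
Token 1: '171' -> integer_literal
Token 2: '-' -> operator
Token 3: '74' -> integer_literal
Total tokens: 3

3


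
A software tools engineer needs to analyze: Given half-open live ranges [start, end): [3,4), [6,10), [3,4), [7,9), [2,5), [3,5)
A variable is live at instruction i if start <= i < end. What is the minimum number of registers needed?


Live ranges:
  Var0: [3, 4)
  Var1: [6, 10)
  Var2: [3, 4)
  Var3: [7, 9)
  Var4: [2, 5)
  Var5: [3, 5)
Sweep-line events (position, delta, active):
  pos=2 start -> active=1
  pos=3 start -> active=2
  pos=3 start -> active=3
  pos=3 start -> active=4
  pos=4 end -> active=3
  pos=4 end -> active=2
  pos=5 end -> active=1
  pos=5 end -> active=0
  pos=6 start -> active=1
  pos=7 start -> active=2
  pos=9 end -> active=1
  pos=10 end -> active=0
Maximum simultaneous active: 4
Minimum registers needed: 4

4


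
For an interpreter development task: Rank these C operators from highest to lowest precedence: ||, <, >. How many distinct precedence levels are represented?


Looking up precedence for each operator:
  || -> precedence 1
  < -> precedence 4
  > -> precedence 4
Sorted highest to lowest: <, >, ||
Distinct precedence values: [4, 1]
Number of distinct levels: 2

2


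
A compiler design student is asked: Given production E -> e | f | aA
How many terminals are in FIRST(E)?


Production: E -> e | f | aA
Examining each alternative for leading terminals:
  E -> e : first terminal = 'e'
  E -> f : first terminal = 'f'
  E -> aA : first terminal = 'a'
FIRST(E) = {a, e, f}
Count: 3

3


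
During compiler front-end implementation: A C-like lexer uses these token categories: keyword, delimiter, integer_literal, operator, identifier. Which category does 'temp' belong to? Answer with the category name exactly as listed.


Token: 'temp'
Checking categories:
  identifier: YES
  integer_literal: no
  operator: no
  keyword: no
  delimiter: no
Category: identifier

identifier


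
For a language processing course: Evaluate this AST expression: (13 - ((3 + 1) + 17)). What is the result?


Expression: (13 - ((3 + 1) + 17))
Evaluating step by step:
  3 + 1 = 4
  4 + 17 = 21
  13 - 21 = -8
Result: -8

-8


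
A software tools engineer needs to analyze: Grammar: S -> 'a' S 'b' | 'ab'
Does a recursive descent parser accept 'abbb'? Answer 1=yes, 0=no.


Grammar accepts strings of the form a^n b^n (n >= 1)
Word: 'abbb'
Counting: 1 a's and 3 b's
Check: 1 == 3? No
Mismatch: a-count != b-count
Rejected

0


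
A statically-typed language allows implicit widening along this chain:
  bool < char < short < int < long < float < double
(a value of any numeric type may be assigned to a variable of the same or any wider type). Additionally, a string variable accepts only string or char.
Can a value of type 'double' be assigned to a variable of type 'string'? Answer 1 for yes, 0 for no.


Target variable type: string
Source value type: double
Rule: string accepts only {string, char}
  source 'double' in {string, char}? No
Result: 0

0


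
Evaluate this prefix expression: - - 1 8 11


Parsing prefix expression: - - 1 8 11
Step 1: Innermost operation '- 1 8'
  1 - 8 = -7
Step 2: Outer operation '- [-7] 11'
  -7 - 11 = -18

-18


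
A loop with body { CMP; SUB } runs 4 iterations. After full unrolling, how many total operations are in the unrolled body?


Loop body operations: CMP, SUB (2 ops per iteration)
Unrolling 4 iterations:
  Iteration 1: CMP, SUB (2 ops)
  Iteration 2: CMP, SUB (2 ops)
  Iteration 3: CMP, SUB (2 ops)
  Iteration 4: CMP, SUB (2 ops)
Total: 4 iterations * 2 ops/iter = 8 operations

8


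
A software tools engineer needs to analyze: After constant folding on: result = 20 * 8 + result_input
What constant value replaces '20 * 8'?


Identifying constant sub-expression:
  Original: result = 20 * 8 + result_input
  20 and 8 are both compile-time constants
  Evaluating: 20 * 8 = 160
  After folding: result = 160 + result_input

160
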